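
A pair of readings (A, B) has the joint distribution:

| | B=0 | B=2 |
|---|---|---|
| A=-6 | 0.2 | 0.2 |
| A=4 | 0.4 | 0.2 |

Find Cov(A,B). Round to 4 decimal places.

E[A] = 0,  E[B] = 0.8
E[AB] = -0.8
Cov(A,B) = E[AB] − E[A]E[B] = -0.8 − (0)(0.8) = -0.8

-0.8000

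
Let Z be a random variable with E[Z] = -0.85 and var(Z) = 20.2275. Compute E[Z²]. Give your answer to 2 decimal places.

E[Z²] = var(Z) + (E[Z])² = 20.2275 + (-0.85)² = 20.95

20.95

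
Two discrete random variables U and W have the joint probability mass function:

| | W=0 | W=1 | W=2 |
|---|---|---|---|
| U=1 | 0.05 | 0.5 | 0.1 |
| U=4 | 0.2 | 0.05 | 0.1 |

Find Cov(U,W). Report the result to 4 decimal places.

E[U] = 2.05,  E[W] = 0.95
E[UW] = 1.7
Cov(U,W) = E[UW] − E[U]E[W] = 1.7 − (2.05)(0.95) = -0.2475

-0.2475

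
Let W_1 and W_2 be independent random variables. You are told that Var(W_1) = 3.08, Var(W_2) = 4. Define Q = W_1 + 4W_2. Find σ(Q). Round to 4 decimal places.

8.1902

By independence, Var(Q) = (1)²Var(W_1) + (4)²Var(W_2)
= (1)²·3.08 + (4)²·4 = 67.08
σ(Q) = √67.08 ≈ 8.1902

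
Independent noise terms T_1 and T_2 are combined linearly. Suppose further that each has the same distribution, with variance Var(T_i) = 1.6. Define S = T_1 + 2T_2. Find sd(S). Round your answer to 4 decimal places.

By independence, Var(S) = (1)²Var(T_1) + (2)²Var(T_2)
= (1)²·1.6 + (2)²·1.6 = 8
sd(S) = √8 ≈ 2.8284

2.8284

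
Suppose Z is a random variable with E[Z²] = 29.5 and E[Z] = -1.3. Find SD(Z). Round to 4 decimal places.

Var(Z) = 29.5 − (-1.3)² = 27.81
SD(Z) = √27.81 ≈ 5.2735

5.2735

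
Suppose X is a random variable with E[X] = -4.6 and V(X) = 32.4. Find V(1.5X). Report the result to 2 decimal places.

72.90

V(1.5X) = (1.5)²·V(X) = 2.25·32.4 = 72.9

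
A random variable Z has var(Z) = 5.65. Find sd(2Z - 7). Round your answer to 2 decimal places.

var(2Z - 7) = (2)²·5.65 = 22.6
sd(2Z - 7) = √22.6 ≈ 4.75

4.75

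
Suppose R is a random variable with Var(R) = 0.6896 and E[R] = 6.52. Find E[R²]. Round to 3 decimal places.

43.200

E[R²] = Var(R) + (E[R])² = 0.6896 + (6.52)² = 43.2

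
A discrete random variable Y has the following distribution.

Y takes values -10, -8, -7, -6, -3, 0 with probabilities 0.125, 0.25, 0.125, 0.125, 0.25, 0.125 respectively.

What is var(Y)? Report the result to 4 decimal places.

9.7344

E[Y] = (-10)(0.125) + (-8)(0.25) + (-7)(0.125) + (-6)(0.125) + (-3)(0.25) + (0)(0.125) = -5.625
E[Y²] = (-10)²(0.125) + (-8)²(0.25) + (-7)²(0.125) + (-6)²(0.125) + (-3)²(0.25) + (0)²(0.125) = 41.375
var(Y) = E[Y²] − (E[Y])² = 41.375 − (-5.625)² = 9.734375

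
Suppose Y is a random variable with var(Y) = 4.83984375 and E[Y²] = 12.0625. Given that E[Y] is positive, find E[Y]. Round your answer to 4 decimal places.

2.6875

(E[Y])² = E[Y²] − var(Y) = 12.0625 − 4.83984375 = 7.22265625
E[Y] = √7.22265625 = 2.6875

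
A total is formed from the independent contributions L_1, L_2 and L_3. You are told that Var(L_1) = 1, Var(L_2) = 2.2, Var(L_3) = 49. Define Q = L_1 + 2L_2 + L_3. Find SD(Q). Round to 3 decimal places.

By independence, Var(Q) = (1)²Var(L_1) + (2)²Var(L_2) + (1)²Var(L_3)
= (1)²·1 + (2)²·2.2 + (1)²·49 = 58.8
SD(Q) = √58.8 ≈ 7.668

7.668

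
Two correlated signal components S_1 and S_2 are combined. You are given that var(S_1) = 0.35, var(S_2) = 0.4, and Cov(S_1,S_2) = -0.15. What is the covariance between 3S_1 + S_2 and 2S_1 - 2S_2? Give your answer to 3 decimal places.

Cov(3S_1 + S_2, 2S_1 - 2S_2) = (3)(2)var(S_1) + (1)(-2)var(S_2) + [(3)(-2) + (1)(2)]Cov(S_1,S_2)
= 6·0.35 + -2·0.4 + -4·-0.15 = 1.9

1.900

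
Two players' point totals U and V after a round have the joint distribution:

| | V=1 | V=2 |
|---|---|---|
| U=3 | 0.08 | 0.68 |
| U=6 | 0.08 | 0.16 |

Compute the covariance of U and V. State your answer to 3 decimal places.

E[U] = 3.72,  E[V] = 1.84
E[UV] = 6.72
Cov(U,V) = E[UV] − E[U]E[V] = 6.72 − (3.72)(1.84) = -0.1248

-0.125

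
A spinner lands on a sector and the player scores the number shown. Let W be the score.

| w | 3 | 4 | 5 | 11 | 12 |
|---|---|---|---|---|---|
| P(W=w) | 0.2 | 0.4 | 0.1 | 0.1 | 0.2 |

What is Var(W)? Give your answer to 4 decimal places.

E[W] = (3)(0.2) + (4)(0.4) + (5)(0.1) + (11)(0.1) + (12)(0.2) = 6.2
E[W²] = (3)²(0.2) + (4)²(0.4) + (5)²(0.1) + (11)²(0.1) + (12)²(0.2) = 51.6
Var(W) = E[W²] − (E[W])² = 51.6 − (6.2)² = 13.16

13.1600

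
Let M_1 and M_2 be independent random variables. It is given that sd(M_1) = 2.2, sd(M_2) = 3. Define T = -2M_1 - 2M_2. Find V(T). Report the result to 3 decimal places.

55.360

V(M_1) = 4.84, V(M_2) = 9
By independence, V(T) = (-2)²V(M_1) + (-2)²V(M_2)
= (-2)²·4.84 + (-2)²·9 = 55.36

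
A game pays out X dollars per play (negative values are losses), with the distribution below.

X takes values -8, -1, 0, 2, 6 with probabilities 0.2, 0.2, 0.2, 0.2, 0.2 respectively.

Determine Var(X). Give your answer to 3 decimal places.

20.960

E[X] = (-8)(0.2) + (-1)(0.2) + (0)(0.2) + (2)(0.2) + (6)(0.2) = -0.2
E[X²] = (-8)²(0.2) + (-1)²(0.2) + (0)²(0.2) + (2)²(0.2) + (6)²(0.2) = 21
Var(X) = E[X²] − (E[X])² = 21 − (-0.2)² = 20.96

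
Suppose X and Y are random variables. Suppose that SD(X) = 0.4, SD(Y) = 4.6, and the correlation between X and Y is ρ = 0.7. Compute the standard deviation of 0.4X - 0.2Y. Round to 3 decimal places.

var(X) = (0.4)² = 0.16;  var(Y) = (4.6)² = 21.16
Cov(X,Y) = ρ·SD(X)·SD(Y) = 0.7·0.4·4.6 = 1.288
var(0.4X - 0.2Y) = (0.4)²·var(X) + (-0.2)²·var(Y) + 2·(0.4)·(-0.2)·Cov(X,Y)
= 0.16·0.16 + 0.04·21.16 + -0.16·1.288 = 0.66592
SD(0.4X - 0.2Y) = √0.66592 ≈ 0.816

0.816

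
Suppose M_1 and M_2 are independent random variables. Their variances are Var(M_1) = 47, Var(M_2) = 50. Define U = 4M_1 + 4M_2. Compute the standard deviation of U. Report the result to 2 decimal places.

39.40

By independence, Var(U) = (4)²Var(M_1) + (4)²Var(M_2)
= (4)²·47 + (4)²·50 = 1552
σ(U) = √1552 ≈ 39.40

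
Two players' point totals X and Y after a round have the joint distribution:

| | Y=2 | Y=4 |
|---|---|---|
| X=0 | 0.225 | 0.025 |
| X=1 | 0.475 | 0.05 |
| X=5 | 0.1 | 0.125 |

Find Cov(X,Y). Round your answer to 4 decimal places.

E[X] = 1.65,  E[Y] = 2.4
E[XY] = 4.65
Cov(X,Y) = E[XY] − E[X]E[Y] = 4.65 − (1.65)(2.4) = 0.69

0.6900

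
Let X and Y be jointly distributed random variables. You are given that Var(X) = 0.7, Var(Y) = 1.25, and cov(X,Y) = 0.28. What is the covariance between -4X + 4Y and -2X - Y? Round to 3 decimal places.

-0.520

cov(-4X + 4Y, -2X - Y) = (-4)(-2)Var(X) + (4)(-1)Var(Y) + [(-4)(-1) + (4)(-2)]cov(X,Y)
= 8·0.7 + -4·1.25 + -4·0.28 = -0.52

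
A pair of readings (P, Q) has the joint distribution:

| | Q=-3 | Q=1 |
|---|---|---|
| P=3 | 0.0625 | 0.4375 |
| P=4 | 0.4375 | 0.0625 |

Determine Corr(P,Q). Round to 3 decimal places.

-0.750

E[P] = 3.5,  E[Q] = -1
E[PQ] = -4.25
cov(P,Q) = E[PQ] − E[P]E[Q] = -4.25 − (3.5)(-1) = -0.75
var(P) = 0.25,  var(Q) = 4
ρ = -0.75 / √(0.25·4) ≈ -0.750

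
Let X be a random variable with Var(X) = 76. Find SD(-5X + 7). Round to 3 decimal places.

Var(-5X + 7) = (-5)²·76 = 1900
SD(-5X + 7) = √1900 ≈ 43.589

43.589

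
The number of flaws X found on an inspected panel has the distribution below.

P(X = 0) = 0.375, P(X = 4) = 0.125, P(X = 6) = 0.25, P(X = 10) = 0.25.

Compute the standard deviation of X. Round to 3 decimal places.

3.969

E[X] = (0)(0.375) + (4)(0.125) + (6)(0.25) + (10)(0.25) = 4.5
E[X²] = (0)²(0.375) + (4)²(0.125) + (6)²(0.25) + (10)²(0.25) = 36
Var(X) = E[X²] − (E[X])² = 36 − (4.5)² = 15.75
SD(X) = √15.75 ≈ 3.969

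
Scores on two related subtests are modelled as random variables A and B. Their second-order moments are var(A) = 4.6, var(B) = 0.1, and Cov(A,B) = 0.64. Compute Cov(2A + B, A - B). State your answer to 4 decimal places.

Cov(2A + B, A - B) = (2)(1)var(A) + (1)(-1)var(B) + [(2)(-1) + (1)(1)]Cov(A,B)
= 2·4.6 + -1·0.1 + -1·0.64 = 8.46

8.4600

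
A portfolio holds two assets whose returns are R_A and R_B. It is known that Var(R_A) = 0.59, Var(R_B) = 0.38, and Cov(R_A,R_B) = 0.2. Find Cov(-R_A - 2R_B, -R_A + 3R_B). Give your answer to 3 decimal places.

Cov(-R_A - 2R_B, -R_A + 3R_B) = (-1)(-1)Var(R_A) + (-2)(3)Var(R_B) + [(-1)(3) + (-2)(-1)]Cov(R_A,R_B)
= 1·0.59 + -6·0.38 + -1·0.2 = -1.89

-1.890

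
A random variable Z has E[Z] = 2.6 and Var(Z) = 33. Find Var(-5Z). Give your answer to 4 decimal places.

825.0000

Var(-5Z) = (-5)²·Var(Z) = 25·33 = 825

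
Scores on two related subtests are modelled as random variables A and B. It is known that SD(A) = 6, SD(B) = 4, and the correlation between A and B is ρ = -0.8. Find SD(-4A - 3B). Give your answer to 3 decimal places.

V(A) = (6)² = 36;  V(B) = (4)² = 16
Cov(A,B) = ρ·SD(A)·SD(B) = -0.8·6·4 = -19.2
V(-4A - 3B) = (-4)²·V(A) + (-3)²·V(B) + 2·(-4)·(-3)·Cov(A,B)
= 16·36 + 9·16 + 24·-19.2 = 259.2
SD(-4A - 3B) = √259.2 ≈ 16.100

16.100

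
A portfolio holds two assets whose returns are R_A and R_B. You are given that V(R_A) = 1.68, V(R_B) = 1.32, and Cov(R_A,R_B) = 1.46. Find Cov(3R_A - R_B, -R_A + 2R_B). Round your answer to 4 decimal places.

2.5400

Cov(3R_A - R_B, -R_A + 2R_B) = (3)(-1)V(R_A) + (-1)(2)V(R_B) + [(3)(2) + (-1)(-1)]Cov(R_A,R_B)
= -3·1.68 + -2·1.32 + 7·1.46 = 2.54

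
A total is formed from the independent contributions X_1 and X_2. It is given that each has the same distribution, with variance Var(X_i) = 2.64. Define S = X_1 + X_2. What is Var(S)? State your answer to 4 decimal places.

5.2800

By independence, Var(S) = (1)²Var(X_1) + (1)²Var(X_2)
= (1)²·2.64 + (1)²·2.64 = 5.28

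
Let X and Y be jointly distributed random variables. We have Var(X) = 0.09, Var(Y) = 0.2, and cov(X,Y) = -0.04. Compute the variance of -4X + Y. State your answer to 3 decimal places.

1.960

Var(-4X + Y) = (-4)²·Var(X) + (1)²·Var(Y) + 2·(-4)·(1)·cov(X,Y)
= 16·0.09 + 1·0.2 + -8·-0.04 = 1.96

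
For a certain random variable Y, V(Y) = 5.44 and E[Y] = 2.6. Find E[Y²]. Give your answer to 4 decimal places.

12.2000

E[Y²] = V(Y) + (E[Y])² = 5.44 + (2.6)² = 12.2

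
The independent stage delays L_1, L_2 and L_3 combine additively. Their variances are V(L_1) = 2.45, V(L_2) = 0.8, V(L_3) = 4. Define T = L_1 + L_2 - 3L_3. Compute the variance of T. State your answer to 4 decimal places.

By independence, V(T) = (1)²V(L_1) + (1)²V(L_2) + (-3)²V(L_3)
= (1)²·2.45 + (1)²·0.8 + (-3)²·4 = 39.25

39.2500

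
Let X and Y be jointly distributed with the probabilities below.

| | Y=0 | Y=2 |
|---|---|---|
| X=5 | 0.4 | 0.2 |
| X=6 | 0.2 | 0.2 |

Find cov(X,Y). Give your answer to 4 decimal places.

0.0800

E[X] = 5.4,  E[Y] = 0.8
E[XY] = 4.4
cov(X,Y) = E[XY] − E[X]E[Y] = 4.4 − (5.4)(0.8) = 0.08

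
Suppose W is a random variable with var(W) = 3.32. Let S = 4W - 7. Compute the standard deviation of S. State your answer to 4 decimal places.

7.2883

var(4W - 7) = (4)²·3.32 = 53.12
SD(S) = √53.12 ≈ 7.2883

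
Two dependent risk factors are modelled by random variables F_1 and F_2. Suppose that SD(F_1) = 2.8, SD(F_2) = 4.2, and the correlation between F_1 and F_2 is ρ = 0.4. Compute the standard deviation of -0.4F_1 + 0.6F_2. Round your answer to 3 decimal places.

2.312

var(F_1) = (2.8)² = 7.84;  var(F_2) = (4.2)² = 17.64
Cov(F_1,F_2) = ρ·SD(F_1)·SD(F_2) = 0.4·2.8·4.2 = 4.704
var(-0.4F_1 + 0.6F_2) = (-0.4)²·var(F_1) + (0.6)²·var(F_2) + 2·(-0.4)·(0.6)·Cov(F_1,F_2)
= 0.16·7.84 + 0.36·17.64 + -0.48·4.704 = 5.34688
SD(-0.4F_1 + 0.6F_2) = √5.34688 ≈ 2.312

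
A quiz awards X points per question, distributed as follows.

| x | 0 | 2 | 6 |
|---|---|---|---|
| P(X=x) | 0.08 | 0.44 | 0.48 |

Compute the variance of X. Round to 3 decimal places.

4.902

E[X] = (0)(0.08) + (2)(0.44) + (6)(0.48) = 3.76
E[X²] = (0)²(0.08) + (2)²(0.44) + (6)²(0.48) = 19.04
Var(X) = E[X²] − (E[X])² = 19.04 − (3.76)² = 4.9024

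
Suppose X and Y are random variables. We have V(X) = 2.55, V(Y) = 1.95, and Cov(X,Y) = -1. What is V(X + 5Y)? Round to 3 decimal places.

V(X + 5Y) = (1)²·V(X) + (5)²·V(Y) + 2·(1)·(5)·Cov(X,Y)
= 1·2.55 + 25·1.95 + 10·-1 = 41.3

41.300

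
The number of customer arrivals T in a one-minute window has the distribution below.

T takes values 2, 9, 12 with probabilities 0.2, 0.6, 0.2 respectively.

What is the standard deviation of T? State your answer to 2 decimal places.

E[T] = (2)(0.2) + (9)(0.6) + (12)(0.2) = 8.2
E[T²] = (2)²(0.2) + (9)²(0.6) + (12)²(0.2) = 78.2
V(T) = E[T²] − (E[T])² = 78.2 − (8.2)² = 10.96
σ(T) = √10.96 ≈ 3.31

3.31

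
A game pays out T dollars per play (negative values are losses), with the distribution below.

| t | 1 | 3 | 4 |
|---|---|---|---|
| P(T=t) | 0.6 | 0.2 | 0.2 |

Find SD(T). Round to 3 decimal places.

E[T] = (1)(0.6) + (3)(0.2) + (4)(0.2) = 2
E[T²] = (1)²(0.6) + (3)²(0.2) + (4)²(0.2) = 5.6
var(T) = E[T²] − (E[T])² = 5.6 − (2)² = 1.6
SD(T) = √1.6 ≈ 1.265

1.265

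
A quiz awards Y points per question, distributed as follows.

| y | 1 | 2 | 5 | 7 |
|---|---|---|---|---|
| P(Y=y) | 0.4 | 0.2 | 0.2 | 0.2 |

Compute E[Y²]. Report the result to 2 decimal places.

16.00

E[Y²] = (1)²(0.4) + (2)²(0.2) + (5)²(0.2) + (7)²(0.2) = 16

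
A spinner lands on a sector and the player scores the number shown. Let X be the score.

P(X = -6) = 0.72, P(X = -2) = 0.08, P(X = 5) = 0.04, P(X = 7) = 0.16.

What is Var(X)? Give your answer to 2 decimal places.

25.09

E[X] = (-6)(0.72) + (-2)(0.08) + (5)(0.04) + (7)(0.16) = -3.16
E[X²] = (-6)²(0.72) + (-2)²(0.08) + (5)²(0.04) + (7)²(0.16) = 35.08
Var(X) = E[X²] − (E[X])² = 35.08 − (-3.16)² = 25.0944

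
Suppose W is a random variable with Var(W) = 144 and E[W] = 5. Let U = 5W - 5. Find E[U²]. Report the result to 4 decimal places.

4000.0000

E[5W - 5] = 5·5 − 5 = 20
Var(5W - 5) = (5)²·144 = 3600
E[U²] = Var(U) + (E[U])² = 3600 + (20)² = 4000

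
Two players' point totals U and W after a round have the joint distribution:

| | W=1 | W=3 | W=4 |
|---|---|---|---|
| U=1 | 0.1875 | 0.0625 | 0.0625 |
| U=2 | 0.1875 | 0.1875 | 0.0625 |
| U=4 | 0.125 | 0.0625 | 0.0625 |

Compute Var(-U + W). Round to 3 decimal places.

2.625

E[U] = 2.1875,  E[W] = 2.1875,  E[UW] = 4.875
Var(U) = 6.0625 − (2.1875)² = 1.27734375;  Var(W) = 6.3125 − (2.1875)² = 1.52734375
Cov(U,W) = 4.875 − (2.1875)(2.1875) = 0.08984375
Var(-U + W) = (-1)²·1.27734375 + (1)²·1.52734375 + 2·(-1)·(1)·0.08984375 = 2.625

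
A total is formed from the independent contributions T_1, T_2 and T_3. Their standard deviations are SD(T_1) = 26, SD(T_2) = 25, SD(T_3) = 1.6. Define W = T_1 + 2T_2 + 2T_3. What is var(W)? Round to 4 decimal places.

var(T_1) = 676, var(T_2) = 625, var(T_3) = 2.56
By independence, var(W) = (1)²var(T_1) + (2)²var(T_2) + (2)²var(T_3)
= (1)²·676 + (2)²·625 + (2)²·2.56 = 3186.24

3186.2400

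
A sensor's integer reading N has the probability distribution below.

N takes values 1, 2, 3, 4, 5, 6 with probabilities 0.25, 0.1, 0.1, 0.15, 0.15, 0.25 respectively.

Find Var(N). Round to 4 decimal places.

E[N] = (1)(0.25) + (2)(0.1) + (3)(0.1) + (4)(0.15) + (5)(0.15) + (6)(0.25) = 3.6
E[N²] = (1)²(0.25) + (2)²(0.1) + (3)²(0.1) + (4)²(0.15) + (5)²(0.15) + (6)²(0.25) = 16.7
Var(N) = E[N²] − (E[N])² = 16.7 − (3.6)² = 3.74

3.7400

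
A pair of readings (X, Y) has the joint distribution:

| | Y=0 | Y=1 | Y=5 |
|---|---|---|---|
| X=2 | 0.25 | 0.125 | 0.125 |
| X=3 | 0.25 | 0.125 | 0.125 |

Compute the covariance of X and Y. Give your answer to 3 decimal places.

E[X] = 2.5,  E[Y] = 1.5
E[XY] = 3.75
Cov(X,Y) = E[XY] − E[X]E[Y] = 3.75 − (2.5)(1.5) = 0

0.000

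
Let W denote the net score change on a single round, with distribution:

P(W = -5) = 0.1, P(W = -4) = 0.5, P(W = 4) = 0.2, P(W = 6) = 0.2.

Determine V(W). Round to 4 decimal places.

E[W] = (-5)(0.1) + (-4)(0.5) + (4)(0.2) + (6)(0.2) = -0.5
E[W²] = (-5)²(0.1) + (-4)²(0.5) + (4)²(0.2) + (6)²(0.2) = 20.9
V(W) = E[W²] − (E[W])² = 20.9 − (-0.5)² = 20.65

20.6500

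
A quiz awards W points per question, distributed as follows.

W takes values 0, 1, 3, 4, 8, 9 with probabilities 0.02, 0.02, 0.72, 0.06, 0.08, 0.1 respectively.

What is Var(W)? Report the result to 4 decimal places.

4.9984

E[W] = (0)(0.02) + (1)(0.02) + (3)(0.72) + (4)(0.06) + (8)(0.08) + (9)(0.1) = 3.96
E[W²] = (0)²(0.02) + (1)²(0.02) + (3)²(0.72) + (4)²(0.06) + (8)²(0.08) + (9)²(0.1) = 20.68
Var(W) = E[W²] − (E[W])² = 20.68 − (3.96)² = 4.9984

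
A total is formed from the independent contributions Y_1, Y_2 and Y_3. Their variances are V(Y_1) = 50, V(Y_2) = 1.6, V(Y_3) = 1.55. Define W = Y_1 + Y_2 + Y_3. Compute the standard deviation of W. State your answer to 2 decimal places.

7.29

By independence, V(W) = (1)²V(Y_1) + (1)²V(Y_2) + (1)²V(Y_3)
= (1)²·50 + (1)²·1.6 + (1)²·1.55 = 53.15
σ(W) = √53.15 ≈ 7.29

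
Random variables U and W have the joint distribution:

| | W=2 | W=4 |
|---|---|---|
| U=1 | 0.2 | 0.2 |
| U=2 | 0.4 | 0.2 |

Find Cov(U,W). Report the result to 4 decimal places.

E[U] = 1.6,  E[W] = 2.8
E[UW] = 4.4
Cov(U,W) = E[UW] − E[U]E[W] = 4.4 − (1.6)(2.8) = -0.08

-0.0800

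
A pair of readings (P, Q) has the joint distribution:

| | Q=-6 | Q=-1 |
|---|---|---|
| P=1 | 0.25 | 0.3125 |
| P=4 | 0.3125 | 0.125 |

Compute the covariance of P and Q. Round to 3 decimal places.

E[P] = 2.3125,  E[Q] = -3.8125
E[PQ] = -9.8125
Cov(P,Q) = E[PQ] − E[P]E[Q] = -9.8125 − (2.3125)(-3.8125) = -0.99609375

-0.996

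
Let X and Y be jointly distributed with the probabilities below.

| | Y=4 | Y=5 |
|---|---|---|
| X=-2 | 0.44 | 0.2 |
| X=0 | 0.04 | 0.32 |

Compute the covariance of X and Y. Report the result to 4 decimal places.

E[X] = -1.28,  E[Y] = 4.52
E[XY] = -5.52
cov(X,Y) = E[XY] − E[X]E[Y] = -5.52 − (-1.28)(4.52) = 0.2656

0.2656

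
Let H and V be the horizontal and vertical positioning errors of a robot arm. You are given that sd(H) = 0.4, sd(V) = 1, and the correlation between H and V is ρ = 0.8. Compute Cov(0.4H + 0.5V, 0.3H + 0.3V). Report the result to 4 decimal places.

0.2556

Var(H) = (0.4)² = 0.16;  Var(V) = (1)² = 1
Cov(H,V) = ρ·sd(H)·sd(V) = 0.8·0.4·1 = 0.32
Cov(0.4H + 0.5V, 0.3H + 0.3V) = (0.4)(0.3)Var(H) + (0.5)(0.3)Var(V) + [(0.4)(0.3) + (0.5)(0.3)]Cov(H,V)
= 0.12·0.16 + 0.15·1 + 0.27·0.32 = 0.2556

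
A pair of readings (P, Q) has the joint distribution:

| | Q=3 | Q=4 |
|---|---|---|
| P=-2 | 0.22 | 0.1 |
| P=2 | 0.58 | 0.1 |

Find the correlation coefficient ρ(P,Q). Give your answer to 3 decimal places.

-0.193

E[P] = 0.72,  E[Q] = 3.2
E[PQ] = 2.16
cov(P,Q) = E[PQ] − E[P]E[Q] = 2.16 − (0.72)(3.2) = -0.144
V(P) = 3.4816,  V(Q) = 0.16
ρ = -0.144 / √(3.4816·0.16) ≈ -0.193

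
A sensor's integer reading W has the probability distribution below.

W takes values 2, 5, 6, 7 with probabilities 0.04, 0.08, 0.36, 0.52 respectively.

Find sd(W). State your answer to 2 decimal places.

1.08

E[W] = (2)(0.04) + (5)(0.08) + (6)(0.36) + (7)(0.52) = 6.28
E[W²] = (2)²(0.04) + (5)²(0.08) + (6)²(0.36) + (7)²(0.52) = 40.6
V(W) = E[W²] − (E[W])² = 40.6 − (6.28)² = 1.1616
sd(W) = √1.1616 ≈ 1.08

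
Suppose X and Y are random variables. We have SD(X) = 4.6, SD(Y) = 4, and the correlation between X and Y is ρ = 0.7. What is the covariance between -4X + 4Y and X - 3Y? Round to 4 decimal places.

V(X) = (4.6)² = 21.16;  V(Y) = (4)² = 16
Cov(X,Y) = ρ·SD(X)·SD(Y) = 0.7·4.6·4 = 12.88
Cov(-4X + 4Y, X - 3Y) = (-4)(1)V(X) + (4)(-3)V(Y) + [(-4)(-3) + (4)(1)]Cov(X,Y)
= -4·21.16 + -12·16 + 16·12.88 = -70.56

-70.5600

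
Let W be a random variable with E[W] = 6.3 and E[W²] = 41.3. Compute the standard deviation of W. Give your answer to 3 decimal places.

V(W) = 41.3 − (6.3)² = 1.61
SD(W) = √1.61 ≈ 1.269

1.269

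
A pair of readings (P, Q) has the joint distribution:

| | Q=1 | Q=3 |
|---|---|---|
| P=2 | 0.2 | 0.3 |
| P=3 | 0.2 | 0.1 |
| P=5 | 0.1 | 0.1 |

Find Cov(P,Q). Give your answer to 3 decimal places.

E[P] = 2.9,  E[Q] = 2
E[PQ] = 5.7
Cov(P,Q) = E[PQ] − E[P]E[Q] = 5.7 − (2.9)(2) = -0.1

-0.100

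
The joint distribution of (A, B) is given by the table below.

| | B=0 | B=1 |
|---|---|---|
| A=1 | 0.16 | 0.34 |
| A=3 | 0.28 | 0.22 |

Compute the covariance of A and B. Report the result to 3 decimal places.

E[A] = 2,  E[B] = 0.56
E[AB] = 1
Cov(A,B) = E[AB] − E[A]E[B] = 1 − (2)(0.56) = -0.12

-0.120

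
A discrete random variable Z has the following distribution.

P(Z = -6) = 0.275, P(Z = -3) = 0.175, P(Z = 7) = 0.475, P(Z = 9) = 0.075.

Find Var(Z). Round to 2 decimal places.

E[Z] = (-6)(0.275) + (-3)(0.175) + (7)(0.475) + (9)(0.075) = 1.825
E[Z²] = (-6)²(0.275) + (-3)²(0.175) + (7)²(0.475) + (9)²(0.075) = 40.825
Var(Z) = E[Z²] − (E[Z])² = 40.825 − (1.825)² = 37.494375

37.49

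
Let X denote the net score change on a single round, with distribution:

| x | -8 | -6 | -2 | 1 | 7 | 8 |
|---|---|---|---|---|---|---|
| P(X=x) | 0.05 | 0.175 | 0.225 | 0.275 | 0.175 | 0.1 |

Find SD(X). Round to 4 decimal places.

5.0488

E[X] = (-8)(0.05) + (-6)(0.175) + (-2)(0.225) + (1)(0.275) + (7)(0.175) + (8)(0.1) = 0.4
E[X²] = (-8)²(0.05) + (-6)²(0.175) + (-2)²(0.225) + (1)²(0.275) + (7)²(0.175) + (8)²(0.1) = 25.65
Var(X) = E[X²] − (E[X])² = 25.65 − (0.4)² = 25.49
SD(X) = √25.49 ≈ 5.0488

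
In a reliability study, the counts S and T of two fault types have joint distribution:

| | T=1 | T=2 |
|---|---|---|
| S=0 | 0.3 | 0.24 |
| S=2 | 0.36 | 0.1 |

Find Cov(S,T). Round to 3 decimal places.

-0.113

E[S] = 0.92,  E[T] = 1.34
E[ST] = 1.12
Cov(S,T) = E[ST] − E[S]E[T] = 1.12 − (0.92)(1.34) = -0.1128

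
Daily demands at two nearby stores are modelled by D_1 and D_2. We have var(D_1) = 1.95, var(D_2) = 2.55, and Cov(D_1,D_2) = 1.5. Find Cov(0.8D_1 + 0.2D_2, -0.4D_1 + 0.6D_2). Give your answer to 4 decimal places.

Cov(0.8D_1 + 0.2D_2, -0.4D_1 + 0.6D_2) = (0.8)(-0.4)var(D_1) + (0.2)(0.6)var(D_2) + [(0.8)(0.6) + (0.2)(-0.4)]Cov(D_1,D_2)
= -0.32·1.95 + 0.12·2.55 + 0.4·1.5 = 0.282

0.2820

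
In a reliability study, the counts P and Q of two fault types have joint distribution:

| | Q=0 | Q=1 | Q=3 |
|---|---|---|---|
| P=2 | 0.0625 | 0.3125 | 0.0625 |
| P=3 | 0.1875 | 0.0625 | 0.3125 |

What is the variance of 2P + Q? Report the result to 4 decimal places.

E[P] = 2.5625,  E[Q] = 1.5,  E[PQ] = 4
V(P) = 6.8125 − (2.5625)² = 0.24609375;  V(Q) = 3.75 − (1.5)² = 1.5
Cov(P,Q) = 4 − (2.5625)(1.5) = 0.15625
V(2P + Q) = (2)²·0.24609375 + (1)²·1.5 + 2·(2)·(1)·0.15625 = 3.109375

3.1094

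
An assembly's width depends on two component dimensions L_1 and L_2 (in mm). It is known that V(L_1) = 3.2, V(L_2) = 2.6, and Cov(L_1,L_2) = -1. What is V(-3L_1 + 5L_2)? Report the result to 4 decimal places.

V(-3L_1 + 5L_2) = (-3)²·V(L_1) + (5)²·V(L_2) + 2·(-3)·(5)·Cov(L_1,L_2)
= 9·3.2 + 25·2.6 + -30·-1 = 123.8

123.8000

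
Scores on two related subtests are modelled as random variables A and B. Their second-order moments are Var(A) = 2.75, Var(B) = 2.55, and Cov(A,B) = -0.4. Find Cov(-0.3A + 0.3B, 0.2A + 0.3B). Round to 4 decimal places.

0.0765

Cov(-0.3A + 0.3B, 0.2A + 0.3B) = (-0.3)(0.2)Var(A) + (0.3)(0.3)Var(B) + [(-0.3)(0.3) + (0.3)(0.2)]Cov(A,B)
= -0.06·2.75 + 0.09·2.55 + -0.03·-0.4 = 0.0765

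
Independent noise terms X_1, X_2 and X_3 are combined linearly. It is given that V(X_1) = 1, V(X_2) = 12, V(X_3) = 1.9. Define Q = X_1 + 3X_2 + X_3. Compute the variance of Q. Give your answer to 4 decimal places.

By independence, V(Q) = (1)²V(X_1) + (3)²V(X_2) + (1)²V(X_3)
= (1)²·1 + (3)²·12 + (1)²·1.9 = 110.9

110.9000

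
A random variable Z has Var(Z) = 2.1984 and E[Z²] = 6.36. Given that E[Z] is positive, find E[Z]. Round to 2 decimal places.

(E[Z])² = E[Z²] − Var(Z) = 6.36 − 2.1984 = 4.1616
E[Z] = √4.1616 = 2.04

2.04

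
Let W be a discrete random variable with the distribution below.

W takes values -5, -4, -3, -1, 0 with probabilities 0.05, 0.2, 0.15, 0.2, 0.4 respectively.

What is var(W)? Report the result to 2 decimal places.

3.11

E[W] = (-5)(0.05) + (-4)(0.2) + (-3)(0.15) + (-1)(0.2) + (0)(0.4) = -1.7
E[W²] = (-5)²(0.05) + (-4)²(0.2) + (-3)²(0.15) + (-1)²(0.2) + (0)²(0.4) = 6
var(W) = E[W²] − (E[W])² = 6 − (-1.7)² = 3.11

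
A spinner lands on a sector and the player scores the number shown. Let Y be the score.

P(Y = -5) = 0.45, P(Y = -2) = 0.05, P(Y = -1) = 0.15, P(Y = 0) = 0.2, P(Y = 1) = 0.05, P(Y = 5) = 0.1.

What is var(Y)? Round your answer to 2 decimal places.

10.35

E[Y] = (-5)(0.45) + (-2)(0.05) + (-1)(0.15) + (0)(0.2) + (1)(0.05) + (5)(0.1) = -1.95
E[Y²] = (-5)²(0.45) + (-2)²(0.05) + (-1)²(0.15) + (0)²(0.2) + (1)²(0.05) + (5)²(0.1) = 14.15
var(Y) = E[Y²] − (E[Y])² = 14.15 − (-1.95)² = 10.3475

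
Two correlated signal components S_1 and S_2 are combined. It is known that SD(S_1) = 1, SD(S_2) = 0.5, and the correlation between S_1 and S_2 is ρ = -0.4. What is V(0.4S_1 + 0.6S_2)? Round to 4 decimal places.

V(S_1) = (1)² = 1;  V(S_2) = (0.5)² = 0.25
Cov(S_1,S_2) = ρ·SD(S_1)·SD(S_2) = -0.4·1·0.5 = -0.2
V(0.4S_1 + 0.6S_2) = (0.4)²·V(S_1) + (0.6)²·V(S_2) + 2·(0.4)·(0.6)·Cov(S_1,S_2)
= 0.16·1 + 0.36·0.25 + 0.48·-0.2 = 0.154

0.1540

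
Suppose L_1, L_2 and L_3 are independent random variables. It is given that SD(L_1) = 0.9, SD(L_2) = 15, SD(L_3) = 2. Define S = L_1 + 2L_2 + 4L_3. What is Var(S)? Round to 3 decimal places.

Var(L_1) = 0.81, Var(L_2) = 225, Var(L_3) = 4
By independence, Var(S) = (1)²Var(L_1) + (2)²Var(L_2) + (4)²Var(L_3)
= (1)²·0.81 + (2)²·225 + (4)²·4 = 964.81

964.810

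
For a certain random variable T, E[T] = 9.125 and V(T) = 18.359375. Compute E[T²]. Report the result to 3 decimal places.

E[T²] = V(T) + (E[T])² = 18.359375 + (9.125)² = 101.625

101.625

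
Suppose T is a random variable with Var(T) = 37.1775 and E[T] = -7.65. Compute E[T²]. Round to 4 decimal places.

E[T²] = Var(T) + (E[T])² = 37.1775 + (-7.65)² = 95.7

95.7000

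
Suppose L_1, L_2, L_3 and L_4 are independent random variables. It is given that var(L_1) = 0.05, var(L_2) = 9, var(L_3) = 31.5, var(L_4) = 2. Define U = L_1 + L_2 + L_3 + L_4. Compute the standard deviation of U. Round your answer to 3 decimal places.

6.523

By independence, var(U) = (1)²var(L_1) + (1)²var(L_2) + (1)²var(L_3) + (1)²var(L_4)
= (1)²·0.05 + (1)²·9 + (1)²·31.5 + (1)²·2 = 42.55
SD(U) = √42.55 ≈ 6.523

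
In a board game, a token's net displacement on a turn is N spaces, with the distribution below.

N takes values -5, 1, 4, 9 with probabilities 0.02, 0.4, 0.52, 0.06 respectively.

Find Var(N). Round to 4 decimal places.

E[N] = (-5)(0.02) + (1)(0.4) + (4)(0.52) + (9)(0.06) = 2.92
E[N²] = (-5)²(0.02) + (1)²(0.4) + (4)²(0.52) + (9)²(0.06) = 14.08
Var(N) = E[N²] − (E[N])² = 14.08 − (2.92)² = 5.5536

5.5536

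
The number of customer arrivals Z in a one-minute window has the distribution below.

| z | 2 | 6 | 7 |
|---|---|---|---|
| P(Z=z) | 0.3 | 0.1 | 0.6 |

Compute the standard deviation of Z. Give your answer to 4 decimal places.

E[Z] = (2)(0.3) + (6)(0.1) + (7)(0.6) = 5.4
E[Z²] = (2)²(0.3) + (6)²(0.1) + (7)²(0.6) = 34.2
Var(Z) = E[Z²] − (E[Z])² = 34.2 − (5.4)² = 5.04
SD(Z) = √5.04 ≈ 2.2450

2.2450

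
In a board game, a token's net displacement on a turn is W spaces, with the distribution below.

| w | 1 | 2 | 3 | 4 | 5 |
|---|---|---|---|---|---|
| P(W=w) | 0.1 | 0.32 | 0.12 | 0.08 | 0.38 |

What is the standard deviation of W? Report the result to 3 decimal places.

1.489

E[W] = (1)(0.1) + (2)(0.32) + (3)(0.12) + (4)(0.08) + (5)(0.38) = 3.32
E[W²] = (1)²(0.1) + (2)²(0.32) + (3)²(0.12) + (4)²(0.08) + (5)²(0.38) = 13.24
var(W) = E[W²] − (E[W])² = 13.24 − (3.32)² = 2.2176
sd(W) = √2.2176 ≈ 1.489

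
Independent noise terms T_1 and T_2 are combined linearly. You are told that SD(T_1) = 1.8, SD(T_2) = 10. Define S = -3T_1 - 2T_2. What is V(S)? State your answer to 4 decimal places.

V(T_1) = 3.24, V(T_2) = 100
By independence, V(S) = (-3)²V(T_1) + (-2)²V(T_2)
= (-3)²·3.24 + (-2)²·100 = 429.16

429.1600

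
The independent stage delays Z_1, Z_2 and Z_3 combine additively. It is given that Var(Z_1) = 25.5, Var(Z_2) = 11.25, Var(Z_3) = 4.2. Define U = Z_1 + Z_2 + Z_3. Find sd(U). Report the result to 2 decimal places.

6.40

By independence, Var(U) = (1)²Var(Z_1) + (1)²Var(Z_2) + (1)²Var(Z_3)
= (1)²·25.5 + (1)²·11.25 + (1)²·4.2 = 40.95
sd(U) = √40.95 ≈ 6.40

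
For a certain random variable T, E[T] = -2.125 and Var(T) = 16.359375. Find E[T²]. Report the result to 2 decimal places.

20.88

E[T²] = Var(T) + (E[T])² = 16.359375 + (-2.125)² = 20.875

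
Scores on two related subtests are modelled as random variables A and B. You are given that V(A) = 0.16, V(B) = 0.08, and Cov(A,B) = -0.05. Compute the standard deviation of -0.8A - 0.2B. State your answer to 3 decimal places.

0.299

V(-0.8A - 0.2B) = (-0.8)²·V(A) + (-0.2)²·V(B) + 2·(-0.8)·(-0.2)·Cov(A,B)
= 0.64·0.16 + 0.04·0.08 + 0.32·-0.05 = 0.0896
SD(-0.8A - 0.2B) = √0.0896 ≈ 0.299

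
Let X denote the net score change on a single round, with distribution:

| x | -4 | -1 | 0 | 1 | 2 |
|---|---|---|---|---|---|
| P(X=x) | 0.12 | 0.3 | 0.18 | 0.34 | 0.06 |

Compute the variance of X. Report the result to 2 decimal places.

2.70

E[X] = (-4)(0.12) + (-1)(0.3) + (0)(0.18) + (1)(0.34) + (2)(0.06) = -0.32
E[X²] = (-4)²(0.12) + (-1)²(0.3) + (0)²(0.18) + (1)²(0.34) + (2)²(0.06) = 2.8
V(X) = E[X²] − (E[X])² = 2.8 − (-0.32)² = 2.6976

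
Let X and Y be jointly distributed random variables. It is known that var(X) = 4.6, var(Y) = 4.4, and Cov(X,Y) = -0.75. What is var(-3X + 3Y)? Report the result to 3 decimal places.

94.500

var(-3X + 3Y) = (-3)²·var(X) + (3)²·var(Y) + 2·(-3)·(3)·Cov(X,Y)
= 9·4.6 + 9·4.4 + -18·-0.75 = 94.5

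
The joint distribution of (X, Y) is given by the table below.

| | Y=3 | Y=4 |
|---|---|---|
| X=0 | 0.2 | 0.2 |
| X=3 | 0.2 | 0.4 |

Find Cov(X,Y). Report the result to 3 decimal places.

E[X] = 1.8,  E[Y] = 3.6
E[XY] = 6.6
Cov(X,Y) = E[XY] − E[X]E[Y] = 6.6 − (1.8)(3.6) = 0.12

0.120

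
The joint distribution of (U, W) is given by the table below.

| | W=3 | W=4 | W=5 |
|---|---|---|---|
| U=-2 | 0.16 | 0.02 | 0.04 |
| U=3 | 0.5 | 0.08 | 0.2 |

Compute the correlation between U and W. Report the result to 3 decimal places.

0.078

E[U] = 1.9,  E[W] = 3.58
E[UW] = 6.94
cov(U,W) = E[UW] − E[U]E[W] = 6.94 − (1.9)(3.58) = 0.138
V(U) = 4.29,  V(W) = 0.7236
ρ = 0.138 / √(4.29·0.7236) ≈ 0.078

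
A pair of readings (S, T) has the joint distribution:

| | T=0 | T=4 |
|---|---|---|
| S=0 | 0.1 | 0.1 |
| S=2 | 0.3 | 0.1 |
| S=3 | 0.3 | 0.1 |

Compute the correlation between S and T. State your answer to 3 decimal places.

-0.199

E[S] = 2,  E[T] = 1.2
E[ST] = 2
cov(S,T) = E[ST] − E[S]E[T] = 2 − (2)(1.2) = -0.4
Var(S) = 1.2,  Var(T) = 3.36
ρ = -0.4 / √(1.2·3.36) ≈ -0.199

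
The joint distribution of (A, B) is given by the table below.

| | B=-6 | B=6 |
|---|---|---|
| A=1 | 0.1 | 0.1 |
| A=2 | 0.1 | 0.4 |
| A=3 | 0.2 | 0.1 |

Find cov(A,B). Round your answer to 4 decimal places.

E[A] = 2.1,  E[B] = 1.2
E[AB] = 1.8
cov(A,B) = E[AB] − E[A]E[B] = 1.8 − (2.1)(1.2) = -0.72

-0.7200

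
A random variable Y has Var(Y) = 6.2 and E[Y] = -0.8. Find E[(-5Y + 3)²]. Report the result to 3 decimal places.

E[-5Y + 3] = -5·-0.8 + 3 = 7
Var(-5Y + 3) = (-5)²·6.2 = 155
E[(-5Y + 3)²] = Var((-5Y + 3)) + (E[(-5Y + 3)])² = 155 + (7)² = 204

204.000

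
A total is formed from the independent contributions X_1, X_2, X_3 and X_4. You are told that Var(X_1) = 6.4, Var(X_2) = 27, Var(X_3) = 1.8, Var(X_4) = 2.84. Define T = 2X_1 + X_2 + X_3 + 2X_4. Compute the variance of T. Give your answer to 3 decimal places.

By independence, Var(T) = (2)²Var(X_1) + (1)²Var(X_2) + (1)²Var(X_3) + (2)²Var(X_4)
= (2)²·6.4 + (1)²·27 + (1)²·1.8 + (2)²·2.84 = 65.76

65.760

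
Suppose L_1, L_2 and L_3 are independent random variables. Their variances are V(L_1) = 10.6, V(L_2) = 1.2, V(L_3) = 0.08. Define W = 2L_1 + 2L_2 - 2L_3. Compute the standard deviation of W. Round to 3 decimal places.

By independence, V(W) = (2)²V(L_1) + (2)²V(L_2) + (-2)²V(L_3)
= (2)²·10.6 + (2)²·1.2 + (-2)²·0.08 = 47.52
SD(W) = √47.52 ≈ 6.893

6.893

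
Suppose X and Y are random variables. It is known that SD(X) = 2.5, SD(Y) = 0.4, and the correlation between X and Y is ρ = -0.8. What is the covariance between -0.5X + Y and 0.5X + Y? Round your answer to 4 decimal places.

-1.4025

var(X) = (2.5)² = 6.25;  var(Y) = (0.4)² = 0.16
Cov(X,Y) = ρ·SD(X)·SD(Y) = -0.8·2.5·0.4 = -0.8
Cov(-0.5X + Y, 0.5X + Y) = (-0.5)(0.5)var(X) + (1)(1)var(Y) + [(-0.5)(1) + (1)(0.5)]Cov(X,Y)
= -0.25·6.25 + 1·0.16 + 0·-0.8 = -1.4025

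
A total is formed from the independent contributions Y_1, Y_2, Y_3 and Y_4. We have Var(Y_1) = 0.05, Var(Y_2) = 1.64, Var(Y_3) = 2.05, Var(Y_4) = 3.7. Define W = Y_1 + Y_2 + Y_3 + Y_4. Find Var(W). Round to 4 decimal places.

By independence, Var(W) = (1)²Var(Y_1) + (1)²Var(Y_2) + (1)²Var(Y_3) + (1)²Var(Y_4)
= (1)²·0.05 + (1)²·1.64 + (1)²·2.05 + (1)²·3.7 = 7.44

7.4400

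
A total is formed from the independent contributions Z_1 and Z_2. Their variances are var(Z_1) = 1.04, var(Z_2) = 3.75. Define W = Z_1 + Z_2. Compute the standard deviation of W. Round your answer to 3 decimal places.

By independence, var(W) = (1)²var(Z_1) + (1)²var(Z_2)
= (1)²·1.04 + (1)²·3.75 = 4.79
sd(W) = √4.79 ≈ 2.189

2.189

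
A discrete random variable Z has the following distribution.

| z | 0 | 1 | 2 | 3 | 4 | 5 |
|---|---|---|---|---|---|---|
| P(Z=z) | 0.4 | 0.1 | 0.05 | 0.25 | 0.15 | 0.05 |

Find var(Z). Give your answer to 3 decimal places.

2.960

E[Z] = (0)(0.4) + (1)(0.1) + (2)(0.05) + (3)(0.25) + (4)(0.15) + (5)(0.05) = 1.8
E[Z²] = (0)²(0.4) + (1)²(0.1) + (2)²(0.05) + (3)²(0.25) + (4)²(0.15) + (5)²(0.05) = 6.2
var(Z) = E[Z²] − (E[Z])² = 6.2 − (1.8)² = 2.96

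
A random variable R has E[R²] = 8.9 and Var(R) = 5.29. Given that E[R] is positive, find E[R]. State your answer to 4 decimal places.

(E[R])² = E[R²] − Var(R) = 8.9 − 5.29 = 3.61
E[R] = √3.61 = 1.9

1.9000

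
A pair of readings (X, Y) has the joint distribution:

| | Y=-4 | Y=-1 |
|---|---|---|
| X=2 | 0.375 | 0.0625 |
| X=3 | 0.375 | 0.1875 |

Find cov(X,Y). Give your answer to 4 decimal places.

E[X] = 2.5625,  E[Y] = -3.25
E[XY] = -8.1875
cov(X,Y) = E[XY] − E[X]E[Y] = -8.1875 − (2.5625)(-3.25) = 0.140625

0.1406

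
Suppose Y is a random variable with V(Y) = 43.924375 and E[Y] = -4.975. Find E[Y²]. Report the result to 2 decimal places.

E[Y²] = V(Y) + (E[Y])² = 43.924375 + (-4.975)² = 68.675

68.68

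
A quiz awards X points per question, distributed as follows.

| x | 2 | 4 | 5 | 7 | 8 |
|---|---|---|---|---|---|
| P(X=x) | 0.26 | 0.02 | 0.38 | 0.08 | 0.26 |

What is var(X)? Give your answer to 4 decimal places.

5.0004

E[X] = (2)(0.26) + (4)(0.02) + (5)(0.38) + (7)(0.08) + (8)(0.26) = 5.14
E[X²] = (2)²(0.26) + (4)²(0.02) + (5)²(0.38) + (7)²(0.08) + (8)²(0.26) = 31.42
var(X) = E[X²] − (E[X])² = 31.42 − (5.14)² = 5.0004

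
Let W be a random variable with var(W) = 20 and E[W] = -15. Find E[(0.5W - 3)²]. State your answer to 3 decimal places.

E[0.5W - 3] = 0.5·-15 − 3 = -10.5
var(0.5W - 3) = (0.5)²·20 = 5
E[(0.5W - 3)²] = var((0.5W - 3)) + (E[(0.5W - 3)])² = 5 + (-10.5)² = 115.25

115.250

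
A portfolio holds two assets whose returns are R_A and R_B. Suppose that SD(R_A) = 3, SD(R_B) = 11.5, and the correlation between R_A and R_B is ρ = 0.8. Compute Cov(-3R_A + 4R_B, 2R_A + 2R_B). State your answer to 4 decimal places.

1059.2000

V(R_A) = (3)² = 9;  V(R_B) = (11.5)² = 132.25
Cov(R_A,R_B) = ρ·SD(R_A)·SD(R_B) = 0.8·3·11.5 = 27.6
Cov(-3R_A + 4R_B, 2R_A + 2R_B) = (-3)(2)V(R_A) + (4)(2)V(R_B) + [(-3)(2) + (4)(2)]Cov(R_A,R_B)
= -6·9 + 8·132.25 + 2·27.6 = 1059.2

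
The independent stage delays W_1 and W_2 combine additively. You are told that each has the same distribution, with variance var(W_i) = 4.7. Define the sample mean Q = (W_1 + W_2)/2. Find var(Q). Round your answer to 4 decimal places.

By independence, var(Q) = (0.5)²var(W_1) + (0.5)²var(W_2)
= (0.5)²·4.7 + (0.5)²·4.7 = 2.35

2.3500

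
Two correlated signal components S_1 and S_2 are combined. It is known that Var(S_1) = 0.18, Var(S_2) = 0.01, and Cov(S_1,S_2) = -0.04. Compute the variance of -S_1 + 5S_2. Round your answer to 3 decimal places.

0.830

Var(-S_1 + 5S_2) = (-1)²·Var(S_1) + (5)²·Var(S_2) + 2·(-1)·(5)·Cov(S_1,S_2)
= 1·0.18 + 25·0.01 + -10·-0.04 = 0.83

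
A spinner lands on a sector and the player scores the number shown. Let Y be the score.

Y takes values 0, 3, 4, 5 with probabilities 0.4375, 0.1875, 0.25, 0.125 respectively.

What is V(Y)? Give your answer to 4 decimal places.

E[Y] = (0)(0.4375) + (3)(0.1875) + (4)(0.25) + (5)(0.125) = 2.1875
E[Y²] = (0)²(0.4375) + (3)²(0.1875) + (4)²(0.25) + (5)²(0.125) = 8.8125
V(Y) = E[Y²] − (E[Y])² = 8.8125 − (2.1875)² = 4.02734375

4.0273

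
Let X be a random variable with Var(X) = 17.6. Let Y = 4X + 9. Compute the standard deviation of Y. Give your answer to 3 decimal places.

16.781

Var(4X + 9) = (4)²·17.6 = 281.6
SD(Y) = √281.6 ≈ 16.781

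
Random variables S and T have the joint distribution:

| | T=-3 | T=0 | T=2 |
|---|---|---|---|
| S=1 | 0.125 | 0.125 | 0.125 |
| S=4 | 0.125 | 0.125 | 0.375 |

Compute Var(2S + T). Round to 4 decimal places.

E[S] = 2.875,  E[T] = 0.25,  E[ST] = 1.375
Var(S) = 10.375 − (2.875)² = 2.109375;  Var(T) = 4.25 − (0.25)² = 4.1875
Cov(S,T) = 1.375 − (2.875)(0.25) = 0.65625
Var(2S + T) = (2)²·2.109375 + (1)²·4.1875 + 2·(2)·(1)·0.65625 = 15.25

15.2500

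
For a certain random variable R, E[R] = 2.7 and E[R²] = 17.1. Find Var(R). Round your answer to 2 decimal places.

9.81

Var(R) = 17.1 − (2.7)² = 9.81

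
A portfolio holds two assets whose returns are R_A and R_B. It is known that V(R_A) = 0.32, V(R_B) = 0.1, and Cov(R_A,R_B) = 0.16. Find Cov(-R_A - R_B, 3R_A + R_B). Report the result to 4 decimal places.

Cov(-R_A - R_B, 3R_A + R_B) = (-1)(3)V(R_A) + (-1)(1)V(R_B) + [(-1)(1) + (-1)(3)]Cov(R_A,R_B)
= -3·0.32 + -1·0.1 + -4·0.16 = -1.7

-1.7000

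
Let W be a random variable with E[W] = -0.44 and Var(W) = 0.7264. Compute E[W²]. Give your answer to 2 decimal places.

E[W²] = Var(W) + (E[W])² = 0.7264 + (-0.44)² = 0.92

0.92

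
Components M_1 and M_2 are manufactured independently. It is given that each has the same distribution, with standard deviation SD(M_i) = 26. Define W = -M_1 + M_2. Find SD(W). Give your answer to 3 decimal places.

Var(M_i) = (26)² = 676
By independence, Var(W) = (-1)²Var(M_1) + (1)²Var(M_2)
= (-1)²·676 + (1)²·676 = 1352
SD(W) = √1352 ≈ 36.770

36.770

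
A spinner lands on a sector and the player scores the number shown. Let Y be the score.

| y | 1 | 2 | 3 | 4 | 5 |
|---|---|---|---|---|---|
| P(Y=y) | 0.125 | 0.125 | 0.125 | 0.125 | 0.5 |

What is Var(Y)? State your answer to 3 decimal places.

2.188

E[Y] = (1)(0.125) + (2)(0.125) + (3)(0.125) + (4)(0.125) + (5)(0.5) = 3.75
E[Y²] = (1)²(0.125) + (2)²(0.125) + (3)²(0.125) + (4)²(0.125) + (5)²(0.5) = 16.25
Var(Y) = E[Y²] − (E[Y])² = 16.25 − (3.75)² = 2.1875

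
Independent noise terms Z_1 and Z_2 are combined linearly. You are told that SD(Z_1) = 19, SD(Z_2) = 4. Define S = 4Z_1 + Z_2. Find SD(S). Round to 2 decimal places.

Var(Z_1) = 361, Var(Z_2) = 16
By independence, Var(S) = (4)²Var(Z_1) + (1)²Var(Z_2)
= (4)²·361 + (1)²·16 = 5792
SD(S) = √5792 ≈ 76.11

76.11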